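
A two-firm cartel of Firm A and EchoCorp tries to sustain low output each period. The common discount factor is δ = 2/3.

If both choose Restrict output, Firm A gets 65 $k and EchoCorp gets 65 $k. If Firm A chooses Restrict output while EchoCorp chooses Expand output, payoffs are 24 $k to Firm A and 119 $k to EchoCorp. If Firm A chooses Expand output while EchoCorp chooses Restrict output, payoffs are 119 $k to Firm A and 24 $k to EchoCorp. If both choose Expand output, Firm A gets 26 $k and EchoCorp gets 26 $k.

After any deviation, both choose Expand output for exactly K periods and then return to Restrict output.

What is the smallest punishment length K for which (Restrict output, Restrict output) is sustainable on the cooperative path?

Need Σ_{k=1}^{K} δ^k ≥ (119−65)/(65−26) = 1.3846 at δ = 2/3.
At K = 2 the sum is 1.1111 < 1.3846; at K = 3 it is 1.4074 ≥ 1.3846.
So the minimum punishment length is K = 3.

3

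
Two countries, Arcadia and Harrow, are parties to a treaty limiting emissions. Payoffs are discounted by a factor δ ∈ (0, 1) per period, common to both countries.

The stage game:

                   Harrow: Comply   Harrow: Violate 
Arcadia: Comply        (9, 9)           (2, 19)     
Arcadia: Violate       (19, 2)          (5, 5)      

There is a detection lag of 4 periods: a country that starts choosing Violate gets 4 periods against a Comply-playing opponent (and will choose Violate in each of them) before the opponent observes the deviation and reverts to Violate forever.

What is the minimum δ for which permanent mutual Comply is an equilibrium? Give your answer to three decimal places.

0.919

A deviator earns 19 for 4 periods, then 5 forever; cooperating earns 9 forever. Multiplying the IC by (1−δ):
9 ≥ 19(1−δ^4) + 5δ^4, so 14·δ^4 ≥ 10 and δ^4 ≥ 5/7.
δ ≥ (5/7)^(1/4) ≈ 0.919.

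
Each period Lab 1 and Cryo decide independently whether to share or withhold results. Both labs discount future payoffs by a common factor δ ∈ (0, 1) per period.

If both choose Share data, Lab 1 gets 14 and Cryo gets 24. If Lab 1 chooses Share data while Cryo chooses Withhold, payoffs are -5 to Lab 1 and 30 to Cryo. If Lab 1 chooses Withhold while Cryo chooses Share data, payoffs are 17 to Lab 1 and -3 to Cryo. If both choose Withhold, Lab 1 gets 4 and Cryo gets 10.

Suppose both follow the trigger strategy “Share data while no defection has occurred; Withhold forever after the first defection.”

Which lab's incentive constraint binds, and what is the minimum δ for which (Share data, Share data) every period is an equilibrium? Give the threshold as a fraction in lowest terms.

For Lab 1: deviation gain 17−14 = 3, per-period punishment loss 14−4 = 10. IC gives δ ≥ 3/13.
For Cryo: gain 6, loss 14 per period, so δ ≥ 6/20 = 3/10.
The tighter constraint is Cryo's, so cooperation needs δ ≥ 3/10.

Cryo; δ ≥ 3/10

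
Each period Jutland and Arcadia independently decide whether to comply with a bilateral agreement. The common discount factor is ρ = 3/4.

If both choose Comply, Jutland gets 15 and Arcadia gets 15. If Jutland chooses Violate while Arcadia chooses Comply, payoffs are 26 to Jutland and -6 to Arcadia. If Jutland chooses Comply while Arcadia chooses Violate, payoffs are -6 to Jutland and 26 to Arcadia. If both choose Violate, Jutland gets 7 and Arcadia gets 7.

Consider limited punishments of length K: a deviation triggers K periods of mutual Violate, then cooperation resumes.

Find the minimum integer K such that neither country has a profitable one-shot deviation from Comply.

3

Need Σ_{k=1}^{K} ρ^k ≥ (26−15)/(15−7) = 1.3750 at ρ = 3/4.
At K = 2 the sum is 1.3125 < 1.3750; at K = 3 it is 1.7344 ≥ 1.3750.
So the minimum punishment length is K = 3.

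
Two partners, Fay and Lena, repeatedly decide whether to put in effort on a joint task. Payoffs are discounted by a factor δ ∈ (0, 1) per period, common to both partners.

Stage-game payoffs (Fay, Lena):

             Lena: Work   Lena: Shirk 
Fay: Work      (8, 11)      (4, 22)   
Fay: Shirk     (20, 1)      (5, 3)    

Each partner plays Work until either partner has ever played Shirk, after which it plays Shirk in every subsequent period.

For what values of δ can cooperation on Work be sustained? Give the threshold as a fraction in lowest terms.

Fay's threshold: (20−8)/(20−5) = 4/5.
Lena's threshold: (22−11)/(22−3) = 11/19.
4/5 > 11/19, so Fay binds and δ* = 4/5.

4/5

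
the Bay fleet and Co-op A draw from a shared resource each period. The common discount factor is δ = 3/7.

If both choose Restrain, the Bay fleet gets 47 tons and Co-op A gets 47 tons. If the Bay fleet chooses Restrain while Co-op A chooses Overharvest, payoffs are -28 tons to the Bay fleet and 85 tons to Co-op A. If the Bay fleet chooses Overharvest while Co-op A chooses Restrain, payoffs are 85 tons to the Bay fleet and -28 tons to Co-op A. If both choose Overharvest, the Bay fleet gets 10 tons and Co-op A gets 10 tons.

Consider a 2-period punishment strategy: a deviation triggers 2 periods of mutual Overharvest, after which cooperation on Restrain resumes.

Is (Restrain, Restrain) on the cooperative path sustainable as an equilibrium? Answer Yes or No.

IC: δ+…+δ^2 ≥ (85−47)/(47−10) = 38/37.
At δ = 3/7: partial sum = 0.6122 < 1.0270. Cooperation not sustainable.

No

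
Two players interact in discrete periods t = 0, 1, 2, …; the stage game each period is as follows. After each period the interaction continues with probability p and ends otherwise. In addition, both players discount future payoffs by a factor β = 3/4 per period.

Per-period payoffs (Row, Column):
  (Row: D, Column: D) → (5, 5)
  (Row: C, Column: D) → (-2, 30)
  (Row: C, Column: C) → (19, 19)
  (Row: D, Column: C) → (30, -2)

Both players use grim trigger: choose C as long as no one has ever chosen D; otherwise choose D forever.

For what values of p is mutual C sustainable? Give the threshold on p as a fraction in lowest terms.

44/75

Expected continuation weight on next period's payoff is β·p = 3/4·p, which plays the role of the discount factor.
Cooperation requires 3/4·p ≥ (30−19)/(30−5) = 11/25, hence p ≥ 44/75.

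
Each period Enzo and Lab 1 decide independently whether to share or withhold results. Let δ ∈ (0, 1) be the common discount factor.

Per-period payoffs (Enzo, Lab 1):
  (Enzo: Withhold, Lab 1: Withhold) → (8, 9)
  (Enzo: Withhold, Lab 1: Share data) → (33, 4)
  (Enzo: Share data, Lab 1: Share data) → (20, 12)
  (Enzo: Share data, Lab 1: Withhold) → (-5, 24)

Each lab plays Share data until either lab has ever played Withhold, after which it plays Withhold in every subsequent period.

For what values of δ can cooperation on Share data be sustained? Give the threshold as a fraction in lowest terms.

4/5

For Enzo: deviation gain 33−20 = 13, per-period punishment loss 20−8 = 12. IC gives δ ≥ 13/25.
For Lab 1: gain 12, loss 3 per period, so δ ≥ 12/15 = 4/5.
The tighter constraint is Lab 1's, so cooperation needs δ ≥ 4/5.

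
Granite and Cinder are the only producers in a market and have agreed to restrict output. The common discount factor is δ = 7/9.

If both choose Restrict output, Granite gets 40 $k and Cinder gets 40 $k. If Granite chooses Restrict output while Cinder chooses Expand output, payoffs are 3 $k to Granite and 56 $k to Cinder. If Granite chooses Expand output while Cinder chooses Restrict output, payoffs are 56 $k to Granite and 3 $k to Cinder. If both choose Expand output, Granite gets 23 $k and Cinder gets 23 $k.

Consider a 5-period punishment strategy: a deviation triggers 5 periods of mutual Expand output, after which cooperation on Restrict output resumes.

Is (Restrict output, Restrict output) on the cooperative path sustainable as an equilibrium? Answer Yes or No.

Yes

IC: δ+…+δ^5 ≥ (56−40)/(40−23) = 16/17.
At δ = 7/9: partial sum = 2.5038 ≥ 0.9412. Cooperation sustainable.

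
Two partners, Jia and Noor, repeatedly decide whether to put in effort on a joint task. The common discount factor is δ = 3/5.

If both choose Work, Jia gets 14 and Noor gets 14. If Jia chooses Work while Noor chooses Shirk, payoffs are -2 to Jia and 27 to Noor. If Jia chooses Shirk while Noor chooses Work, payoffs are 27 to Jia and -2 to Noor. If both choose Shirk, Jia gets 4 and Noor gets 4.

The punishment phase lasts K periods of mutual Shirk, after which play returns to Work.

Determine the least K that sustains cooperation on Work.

IC: δ(1−δ^K)/(1−δ) ≥ (27−14)/(14−4) = 13/10.
With δ = 3/5: need 1 − δ^K ≥ 13/10·(1−3/5)/(3/5), i.e. δ^K ≤ 0.1333.
Since (3/5)^3 = 0.2160 and (3/5)^4 = 0.1296, the smallest such K is 4.

4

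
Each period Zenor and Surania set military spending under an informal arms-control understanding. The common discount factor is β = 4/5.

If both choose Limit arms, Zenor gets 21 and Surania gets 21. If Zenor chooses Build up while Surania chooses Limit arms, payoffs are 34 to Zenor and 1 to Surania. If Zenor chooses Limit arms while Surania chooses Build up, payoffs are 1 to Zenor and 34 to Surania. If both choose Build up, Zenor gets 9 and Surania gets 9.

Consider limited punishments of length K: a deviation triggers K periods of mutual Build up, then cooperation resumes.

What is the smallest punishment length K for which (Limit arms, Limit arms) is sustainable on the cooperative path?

Need Σ_{k=1}^{K} β^k ≥ (34−21)/(21−9) = 1.0833 at β = 4/5.
At K = 1 the sum is 0.8000 < 1.0833; at K = 2 it is 1.4400 ≥ 1.0833.
So the minimum punishment length is K = 2.

2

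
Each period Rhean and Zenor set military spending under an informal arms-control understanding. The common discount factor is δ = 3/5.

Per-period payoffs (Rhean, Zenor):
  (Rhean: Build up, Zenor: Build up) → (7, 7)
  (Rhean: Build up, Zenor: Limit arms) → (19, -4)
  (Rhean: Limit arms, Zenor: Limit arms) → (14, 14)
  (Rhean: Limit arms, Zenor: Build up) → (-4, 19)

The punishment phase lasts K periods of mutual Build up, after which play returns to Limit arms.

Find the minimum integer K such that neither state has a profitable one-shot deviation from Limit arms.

2

No profitable deviation requires (14−7)(δ+…+δ^K) ≥ 19−14, i.e. δ+…+δ^K ≥ 5/7 ≈ 0.7143.
With δ = 3/5, the partial sums are K=1: 0.6000, K=2: 0.9600.
K = 2 is the first length at which the sum reaches 0.7143.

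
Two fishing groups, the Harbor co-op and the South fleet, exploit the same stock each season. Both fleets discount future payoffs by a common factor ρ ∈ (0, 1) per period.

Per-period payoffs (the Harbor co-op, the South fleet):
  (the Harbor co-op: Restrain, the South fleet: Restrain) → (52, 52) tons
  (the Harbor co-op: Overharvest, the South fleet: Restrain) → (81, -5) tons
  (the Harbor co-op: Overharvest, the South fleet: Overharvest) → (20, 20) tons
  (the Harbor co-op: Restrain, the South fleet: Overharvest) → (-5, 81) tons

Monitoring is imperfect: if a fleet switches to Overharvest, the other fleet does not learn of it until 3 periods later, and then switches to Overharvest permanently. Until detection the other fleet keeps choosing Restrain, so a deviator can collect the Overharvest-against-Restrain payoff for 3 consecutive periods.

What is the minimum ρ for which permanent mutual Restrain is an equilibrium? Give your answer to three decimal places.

A deviator earns 81 for 3 periods, then 20 forever; cooperating earns 52 forever. Multiplying the IC by (1−ρ):
52 ≥ 81(1−ρ^3) + 20ρ^3, so 61·ρ^3 ≥ 29 and ρ^3 ≥ 29/61.
ρ ≥ (29/61)^(1/3) ≈ 0.780.

0.780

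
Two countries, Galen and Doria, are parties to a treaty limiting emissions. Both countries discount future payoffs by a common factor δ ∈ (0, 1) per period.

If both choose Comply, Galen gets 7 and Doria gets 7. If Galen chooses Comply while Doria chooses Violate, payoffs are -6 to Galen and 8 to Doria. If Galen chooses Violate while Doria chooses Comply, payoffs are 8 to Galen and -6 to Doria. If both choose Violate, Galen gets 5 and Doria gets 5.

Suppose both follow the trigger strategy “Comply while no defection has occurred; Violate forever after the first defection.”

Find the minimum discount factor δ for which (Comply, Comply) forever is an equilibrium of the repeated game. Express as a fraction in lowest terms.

One-period gain from deviating is 8 − 7 = 1. The loss is 7 − 5 = 2 in every subsequent period, with present value 2·δ/(1−δ).
Deviation is unprofitable when 2·δ/(1−δ) ≥ 1, i.e. δ/(1−δ) ≥ 1/2.
Equivalently δ ≥ 1/(1+2) = 1/3.

1/3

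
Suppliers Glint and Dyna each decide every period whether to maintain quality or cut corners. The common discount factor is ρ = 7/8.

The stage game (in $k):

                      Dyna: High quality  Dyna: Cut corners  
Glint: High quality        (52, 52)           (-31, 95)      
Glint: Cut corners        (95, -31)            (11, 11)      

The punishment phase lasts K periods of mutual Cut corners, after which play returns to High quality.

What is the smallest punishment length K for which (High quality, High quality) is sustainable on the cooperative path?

Need Σ_{k=1}^{K} ρ^k ≥ (95−52)/(52−11) = 1.0488 at ρ = 7/8.
At K = 1 the sum is 0.8750 < 1.0488; at K = 2 it is 1.6406 ≥ 1.0488.
So the minimum punishment length is K = 2.

2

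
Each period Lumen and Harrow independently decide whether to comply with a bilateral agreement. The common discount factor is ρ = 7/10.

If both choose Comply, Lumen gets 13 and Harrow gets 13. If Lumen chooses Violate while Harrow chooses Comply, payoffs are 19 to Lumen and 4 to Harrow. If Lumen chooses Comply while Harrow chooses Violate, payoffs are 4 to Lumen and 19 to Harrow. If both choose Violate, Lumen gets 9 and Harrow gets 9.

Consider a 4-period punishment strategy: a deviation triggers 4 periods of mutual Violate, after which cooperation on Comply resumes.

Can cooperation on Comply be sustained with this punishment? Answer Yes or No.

Comparing payoff streams over the 5 periods until play realigns: cooperate → 13(1+ρ+…+ρ^4); deviate → 19 + 9(ρ+…+ρ^4).
Cooperation is sustained iff (13−9)(ρ+…+ρ^4) ≥ 19−13.
ρ+…+ρ^4 = 7/10·(1−(7/10)^4)/(1−7/10) = 1.7731, and (19−13)/(13−9) = 1.5000.
1.7731 ≥ 1.5000, so cooperation is sustainable.

Yes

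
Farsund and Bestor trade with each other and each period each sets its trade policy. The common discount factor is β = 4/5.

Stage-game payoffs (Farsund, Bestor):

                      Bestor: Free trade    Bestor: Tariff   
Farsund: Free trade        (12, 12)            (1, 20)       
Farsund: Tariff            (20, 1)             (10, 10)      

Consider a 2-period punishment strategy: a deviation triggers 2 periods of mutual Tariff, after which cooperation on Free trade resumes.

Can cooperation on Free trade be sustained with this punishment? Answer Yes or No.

A one-shot deviation gives 20 now, then 10 for 2 periods, then back to 12.
Gain from deviating: (20−12) today; loss: (12−10) in each of the next 2 periods.
No-deviation condition: (12−10)(β+…+β^2) ≥ 20−12, i.e. β+…+β^2 ≥ 4.
At β = 4/5: β+…+β^2 = 1.4400 < 4.0000.
So cooperation is not sustainable.

No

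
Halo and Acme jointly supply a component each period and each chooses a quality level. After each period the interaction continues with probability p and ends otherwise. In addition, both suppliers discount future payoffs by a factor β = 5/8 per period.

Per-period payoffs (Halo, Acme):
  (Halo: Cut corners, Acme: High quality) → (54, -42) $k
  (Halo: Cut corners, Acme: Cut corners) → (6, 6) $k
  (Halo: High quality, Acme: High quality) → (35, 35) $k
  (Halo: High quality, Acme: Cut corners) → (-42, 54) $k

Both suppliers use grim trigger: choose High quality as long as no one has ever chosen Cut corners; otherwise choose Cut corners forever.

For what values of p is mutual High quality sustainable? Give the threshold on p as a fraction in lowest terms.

19/30

With continuation probability p and discount β, the effective per-period discount factor is βp.
Grim-trigger IC: βp ≥ (54−35)/(54−6) = 19/48.
So p ≥ (19/48)/(5/8) = 19/30.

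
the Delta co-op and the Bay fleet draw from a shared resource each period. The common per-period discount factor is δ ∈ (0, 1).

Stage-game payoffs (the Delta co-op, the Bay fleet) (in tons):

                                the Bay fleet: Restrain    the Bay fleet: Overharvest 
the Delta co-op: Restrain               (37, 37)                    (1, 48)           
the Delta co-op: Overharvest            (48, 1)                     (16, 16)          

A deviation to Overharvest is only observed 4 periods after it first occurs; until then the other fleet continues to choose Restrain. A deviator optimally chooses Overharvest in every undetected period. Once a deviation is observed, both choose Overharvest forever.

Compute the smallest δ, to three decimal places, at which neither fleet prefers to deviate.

Deviating for the 4 undetected periods gains 48−37 = 11 per period over cooperation, then loses 37−16 = 21 per period forever once punishment starts.
Gain: 11(1 + δ + … + δ^3); loss: 21·δ^4/(1−δ).
No profitable deviation ⇔ 11(1−δ^4) ≤ 21·δ^4, i.e. δ^4 ≥ 11/(11+21) = 11/32.
Hence δ ≥ (11/32)^(1/4) ≈ 0.766.

0.766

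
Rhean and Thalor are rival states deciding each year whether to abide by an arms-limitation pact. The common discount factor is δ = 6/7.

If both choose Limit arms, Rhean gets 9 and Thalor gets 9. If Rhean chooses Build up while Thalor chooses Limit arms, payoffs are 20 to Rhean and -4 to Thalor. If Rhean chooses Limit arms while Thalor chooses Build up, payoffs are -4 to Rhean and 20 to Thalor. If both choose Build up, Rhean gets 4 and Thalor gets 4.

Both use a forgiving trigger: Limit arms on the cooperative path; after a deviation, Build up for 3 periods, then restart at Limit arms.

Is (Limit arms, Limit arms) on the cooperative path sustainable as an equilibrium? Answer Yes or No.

Yes

Comparing payoff streams over the 4 periods until play realigns: cooperate → 9(1+δ+…+δ^3); deviate → 20 + 4(δ+…+δ^3).
Cooperation is sustained iff (9−4)(δ+…+δ^3) ≥ 20−9.
δ+…+δ^3 = 6/7·(1−(6/7)^3)/(1−6/7) = 2.2216, and (20−9)/(9−4) = 2.2000.
2.2216 ≥ 2.2000, so cooperation is sustainable.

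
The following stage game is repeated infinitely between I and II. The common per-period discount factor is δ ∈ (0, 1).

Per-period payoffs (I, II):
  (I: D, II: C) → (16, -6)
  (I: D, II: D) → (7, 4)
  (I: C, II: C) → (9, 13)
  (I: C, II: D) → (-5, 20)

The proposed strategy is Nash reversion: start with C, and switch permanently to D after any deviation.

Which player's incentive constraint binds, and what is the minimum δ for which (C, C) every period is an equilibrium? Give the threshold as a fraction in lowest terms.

I's threshold: (16−9)/(16−7) = 7/9.
II's threshold: (20−13)/(20−4) = 7/16.
7/9 > 7/16, so I binds and δ* = 7/9.

I; δ ≥ 7/9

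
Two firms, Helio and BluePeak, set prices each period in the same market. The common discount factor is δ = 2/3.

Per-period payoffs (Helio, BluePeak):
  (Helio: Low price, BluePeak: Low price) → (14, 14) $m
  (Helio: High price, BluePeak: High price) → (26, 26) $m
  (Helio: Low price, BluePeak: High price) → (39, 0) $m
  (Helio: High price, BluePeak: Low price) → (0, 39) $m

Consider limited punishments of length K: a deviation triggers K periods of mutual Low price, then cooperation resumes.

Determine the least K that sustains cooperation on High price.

2

IC: δ(1−δ^K)/(1−δ) ≥ (39−26)/(26−14) = 13/12.
With δ = 2/3: need 1 − δ^K ≥ 13/12·(1−2/3)/(2/3), i.e. δ^K ≤ 0.4583.
Since (2/3)^1 = 0.6667 and (2/3)^2 = 0.4444, the smallest such K is 2.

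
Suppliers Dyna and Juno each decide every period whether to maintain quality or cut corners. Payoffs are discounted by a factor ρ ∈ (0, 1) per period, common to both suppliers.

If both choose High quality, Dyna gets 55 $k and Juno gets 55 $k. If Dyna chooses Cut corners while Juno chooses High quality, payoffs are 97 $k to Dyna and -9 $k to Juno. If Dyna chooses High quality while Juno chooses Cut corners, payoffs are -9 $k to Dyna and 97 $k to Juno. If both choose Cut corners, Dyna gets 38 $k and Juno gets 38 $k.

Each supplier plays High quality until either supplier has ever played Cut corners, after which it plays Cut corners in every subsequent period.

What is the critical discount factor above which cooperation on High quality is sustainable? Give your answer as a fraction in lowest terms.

Under grim trigger the critical discount factor is (T−C)/(T−P) with T = 97, C = 55, P = 38.
ρ* = (97−55)/(97−38) = 42/59.

42/59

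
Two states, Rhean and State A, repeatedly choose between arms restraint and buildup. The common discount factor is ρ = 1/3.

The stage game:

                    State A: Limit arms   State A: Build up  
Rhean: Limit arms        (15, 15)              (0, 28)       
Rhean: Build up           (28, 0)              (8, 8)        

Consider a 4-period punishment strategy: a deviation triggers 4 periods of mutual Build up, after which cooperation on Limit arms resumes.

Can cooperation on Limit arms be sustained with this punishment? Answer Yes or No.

IC: ρ+…+ρ^4 ≥ (28−15)/(15−8) = 13/7.
At ρ = 1/3: partial sum = 0.4938 < 1.8571. Cooperation not sustainable.

No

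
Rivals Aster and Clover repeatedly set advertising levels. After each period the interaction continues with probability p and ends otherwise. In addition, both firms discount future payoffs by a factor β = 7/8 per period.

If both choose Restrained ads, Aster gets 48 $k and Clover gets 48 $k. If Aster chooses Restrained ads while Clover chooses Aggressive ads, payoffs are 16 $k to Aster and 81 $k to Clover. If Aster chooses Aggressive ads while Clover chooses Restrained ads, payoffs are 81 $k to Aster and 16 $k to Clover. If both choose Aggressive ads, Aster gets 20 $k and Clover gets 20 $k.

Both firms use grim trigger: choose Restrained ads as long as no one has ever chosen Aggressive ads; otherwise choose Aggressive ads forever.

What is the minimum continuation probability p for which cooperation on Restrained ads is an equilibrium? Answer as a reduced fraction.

264/427

Expected continuation weight on next period's payoff is β·p = 7/8·p, which plays the role of the discount factor.
Cooperation requires 7/8·p ≥ (81−48)/(81−20) = 33/61, hence p ≥ 264/427.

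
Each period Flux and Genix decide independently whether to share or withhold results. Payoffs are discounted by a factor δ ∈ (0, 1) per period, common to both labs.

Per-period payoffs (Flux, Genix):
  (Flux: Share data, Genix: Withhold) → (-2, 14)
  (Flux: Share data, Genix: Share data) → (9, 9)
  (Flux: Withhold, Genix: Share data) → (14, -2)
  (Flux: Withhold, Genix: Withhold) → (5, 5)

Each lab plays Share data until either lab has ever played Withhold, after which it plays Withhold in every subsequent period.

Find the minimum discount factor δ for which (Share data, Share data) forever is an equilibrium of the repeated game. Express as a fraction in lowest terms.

One-period gain from deviating is 14 − 9 = 5. The loss is 9 − 5 = 4 in every subsequent period, with present value 4·δ/(1−δ).
Deviation is unprofitable when 4·δ/(1−δ) ≥ 5, i.e. δ/(1−δ) ≥ 5/4.
Equivalently δ ≥ 5/(5+4) = 5/9.

5/9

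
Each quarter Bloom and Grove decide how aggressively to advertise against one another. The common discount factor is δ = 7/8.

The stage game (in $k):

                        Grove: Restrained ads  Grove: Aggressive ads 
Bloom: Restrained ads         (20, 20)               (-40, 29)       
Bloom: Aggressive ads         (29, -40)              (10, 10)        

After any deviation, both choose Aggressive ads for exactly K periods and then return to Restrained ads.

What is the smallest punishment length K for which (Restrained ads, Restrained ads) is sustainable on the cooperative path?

No profitable deviation requires (20−10)(δ+…+δ^K) ≥ 29−20, i.e. δ+…+δ^K ≥ 9/10 ≈ 0.9000.
With δ = 7/8, the partial sums are K=1: 0.8750, K=2: 1.6406.
K = 2 is the first length at which the sum reaches 0.9000.

2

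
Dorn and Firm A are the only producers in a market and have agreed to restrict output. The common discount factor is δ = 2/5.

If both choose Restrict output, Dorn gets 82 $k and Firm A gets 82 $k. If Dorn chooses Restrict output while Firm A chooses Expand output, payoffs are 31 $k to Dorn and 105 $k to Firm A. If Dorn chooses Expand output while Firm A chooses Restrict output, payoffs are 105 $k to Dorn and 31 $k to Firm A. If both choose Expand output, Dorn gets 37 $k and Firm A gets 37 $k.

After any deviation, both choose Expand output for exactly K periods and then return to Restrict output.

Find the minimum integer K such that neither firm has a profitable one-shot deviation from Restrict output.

2

IC: δ(1−δ^K)/(1−δ) ≥ (105−82)/(82−37) = 23/45.
With δ = 2/5: need 1 − δ^K ≥ 23/45·(1−2/5)/(2/5), i.e. δ^K ≤ 0.2333.
Since (2/5)^1 = 0.4000 and (2/5)^2 = 0.1600, the smallest such K is 2.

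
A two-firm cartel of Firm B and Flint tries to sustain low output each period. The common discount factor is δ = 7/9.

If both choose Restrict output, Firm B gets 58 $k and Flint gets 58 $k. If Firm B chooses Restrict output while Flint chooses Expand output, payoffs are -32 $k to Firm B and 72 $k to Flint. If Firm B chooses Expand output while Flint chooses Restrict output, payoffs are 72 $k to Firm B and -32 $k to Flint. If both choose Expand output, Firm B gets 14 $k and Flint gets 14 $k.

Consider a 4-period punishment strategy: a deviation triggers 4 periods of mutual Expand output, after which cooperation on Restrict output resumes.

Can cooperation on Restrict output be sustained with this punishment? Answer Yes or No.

Yes

Comparing payoff streams over the 5 periods until play realigns: cooperate → 58(1+δ+…+δ^4); deviate → 72 + 14(δ+…+δ^4).
Cooperation is sustained iff (58−14)(δ+…+δ^4) ≥ 72−58.
δ+…+δ^4 = 7/9·(1−(7/9)^4)/(1−7/9) = 2.2192, and (72−58)/(58−14) = 0.3182.
2.2192 ≥ 0.3182, so cooperation is sustainable.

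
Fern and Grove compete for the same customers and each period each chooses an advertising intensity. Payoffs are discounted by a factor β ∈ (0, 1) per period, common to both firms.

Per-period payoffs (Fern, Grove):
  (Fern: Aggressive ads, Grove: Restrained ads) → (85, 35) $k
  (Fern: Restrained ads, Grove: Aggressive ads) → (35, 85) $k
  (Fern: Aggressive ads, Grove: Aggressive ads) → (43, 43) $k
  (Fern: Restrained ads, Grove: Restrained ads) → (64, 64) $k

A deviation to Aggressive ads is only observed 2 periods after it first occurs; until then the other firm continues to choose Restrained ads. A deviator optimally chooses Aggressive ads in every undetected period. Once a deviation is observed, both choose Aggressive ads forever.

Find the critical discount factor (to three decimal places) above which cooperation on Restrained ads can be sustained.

0.707

The best deviation is to choose Aggressive ads for all 2 undetected periods, earning 85 each, then 43 forever once detected.
Deviation value: 85(1−β^2)/(1−β) + 43β^2/(1−β); cooperation value: 64/(1−β).
IC: 64 ≥ 85(1−β^2) + 43β^2 = 85 − 42β^2.
So β^2 ≥ 21/42 = 1/2, giving β ≥ (1/2)^(1/2) ≈ 0.707.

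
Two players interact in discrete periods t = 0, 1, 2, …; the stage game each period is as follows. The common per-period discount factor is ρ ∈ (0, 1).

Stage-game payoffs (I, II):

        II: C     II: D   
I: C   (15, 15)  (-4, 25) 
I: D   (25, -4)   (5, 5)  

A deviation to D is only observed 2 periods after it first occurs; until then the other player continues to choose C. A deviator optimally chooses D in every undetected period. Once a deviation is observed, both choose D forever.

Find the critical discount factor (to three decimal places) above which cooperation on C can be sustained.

0.707

The best deviation is to choose D for all 2 undetected periods, earning 25 each, then 5 forever once detected.
Deviation value: 25(1−ρ^2)/(1−ρ) + 5ρ^2/(1−ρ); cooperation value: 15/(1−ρ).
IC: 15 ≥ 25(1−ρ^2) + 5ρ^2 = 25 − 20ρ^2.
So ρ^2 ≥ 10/20 = 1/2, giving ρ ≥ (1/2)^(1/2) ≈ 0.707.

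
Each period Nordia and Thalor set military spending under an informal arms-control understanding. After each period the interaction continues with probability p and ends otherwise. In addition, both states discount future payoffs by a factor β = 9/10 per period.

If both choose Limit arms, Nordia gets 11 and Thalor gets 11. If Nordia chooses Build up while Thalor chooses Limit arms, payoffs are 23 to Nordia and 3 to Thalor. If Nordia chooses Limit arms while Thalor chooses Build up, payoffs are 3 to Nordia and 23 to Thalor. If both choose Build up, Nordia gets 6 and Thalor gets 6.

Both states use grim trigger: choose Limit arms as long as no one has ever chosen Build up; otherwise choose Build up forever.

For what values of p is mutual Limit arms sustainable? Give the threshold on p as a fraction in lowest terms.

40/51

With continuation probability p and discount β, the effective per-period discount factor is βp.
Grim-trigger IC: βp ≥ (23−11)/(23−6) = 12/17.
So p ≥ (12/17)/(9/10) = 40/51.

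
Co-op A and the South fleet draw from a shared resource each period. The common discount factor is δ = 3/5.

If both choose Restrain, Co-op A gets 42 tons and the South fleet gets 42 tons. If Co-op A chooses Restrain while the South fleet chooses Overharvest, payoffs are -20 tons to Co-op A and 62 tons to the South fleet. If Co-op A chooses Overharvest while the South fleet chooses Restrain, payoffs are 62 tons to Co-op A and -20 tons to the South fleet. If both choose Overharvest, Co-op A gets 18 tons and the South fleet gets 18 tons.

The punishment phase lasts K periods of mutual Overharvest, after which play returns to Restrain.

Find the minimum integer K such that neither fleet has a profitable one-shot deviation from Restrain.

IC: δ(1−δ^K)/(1−δ) ≥ (62−42)/(42−18) = 5/6.
With δ = 3/5: need 1 − δ^K ≥ 5/6·(1−3/5)/(3/5), i.e. δ^K ≤ 0.4444.
Since (3/5)^1 = 0.6000 and (3/5)^2 = 0.3600, the smallest such K is 2.

2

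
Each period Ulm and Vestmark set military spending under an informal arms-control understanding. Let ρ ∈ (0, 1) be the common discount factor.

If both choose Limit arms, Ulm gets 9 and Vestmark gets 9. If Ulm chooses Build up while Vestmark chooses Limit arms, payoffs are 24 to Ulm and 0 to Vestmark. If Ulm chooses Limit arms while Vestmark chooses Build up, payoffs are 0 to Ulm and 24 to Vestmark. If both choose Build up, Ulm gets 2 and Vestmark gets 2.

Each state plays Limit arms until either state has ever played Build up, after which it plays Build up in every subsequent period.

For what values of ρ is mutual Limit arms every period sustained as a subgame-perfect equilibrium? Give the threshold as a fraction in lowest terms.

15/22

Cooperation forever yields 9 each period: 9/(1−ρ).
Deviating yields 24 once, then 2 forever: 24 + 2ρ/(1−ρ).
No profitable deviation requires 9/(1−ρ) ≥ 24 + 2ρ/(1−ρ).
Multiplying by (1−ρ): 9 ≥ 24(1−ρ) + 2ρ = 24 − 22ρ.
So 22ρ ≥ 15, i.e. ρ ≥ 15/22.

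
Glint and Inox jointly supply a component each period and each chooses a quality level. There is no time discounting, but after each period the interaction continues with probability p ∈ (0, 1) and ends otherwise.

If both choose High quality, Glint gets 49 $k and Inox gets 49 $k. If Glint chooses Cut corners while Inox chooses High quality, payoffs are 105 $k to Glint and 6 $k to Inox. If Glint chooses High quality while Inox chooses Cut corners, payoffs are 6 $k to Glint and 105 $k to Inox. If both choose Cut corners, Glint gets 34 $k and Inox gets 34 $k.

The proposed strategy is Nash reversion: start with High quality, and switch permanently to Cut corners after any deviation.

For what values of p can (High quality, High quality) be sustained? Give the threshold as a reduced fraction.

56/71

Expected cooperation value is 49 + p·49 + p²·49 + … = 49/(1−p); deviation gives 105 + p·34/(1−p).
49 ≥ 105(1−p) + 34p ⇒ 71p ≥ 56 ⇒ p ≥ 56/71.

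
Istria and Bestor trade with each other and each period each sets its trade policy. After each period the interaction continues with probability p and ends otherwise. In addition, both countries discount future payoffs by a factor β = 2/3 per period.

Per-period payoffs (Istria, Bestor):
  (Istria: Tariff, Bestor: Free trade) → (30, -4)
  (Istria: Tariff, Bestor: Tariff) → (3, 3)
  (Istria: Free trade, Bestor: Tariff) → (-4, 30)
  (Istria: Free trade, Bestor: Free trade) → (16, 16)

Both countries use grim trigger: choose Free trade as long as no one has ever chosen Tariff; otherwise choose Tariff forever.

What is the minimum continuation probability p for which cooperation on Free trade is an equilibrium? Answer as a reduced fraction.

Expected continuation weight on next period's payoff is β·p = 2/3·p, which plays the role of the discount factor.
Cooperation requires 2/3·p ≥ (30−16)/(30−3) = 14/27, hence p ≥ 7/9.

7/9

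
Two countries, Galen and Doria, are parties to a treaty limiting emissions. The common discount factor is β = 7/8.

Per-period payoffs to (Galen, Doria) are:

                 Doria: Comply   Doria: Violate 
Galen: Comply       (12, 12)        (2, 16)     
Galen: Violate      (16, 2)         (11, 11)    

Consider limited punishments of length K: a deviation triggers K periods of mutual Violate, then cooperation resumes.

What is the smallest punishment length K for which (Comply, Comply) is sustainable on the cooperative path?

7

Need Σ_{k=1}^{K} β^k ≥ (16−12)/(12−11) = 4.0000 at β = 7/8.
At K = 6 the sum is 3.8584 < 4.0000; at K = 7 it is 4.2511 ≥ 4.0000.
So the minimum punishment length is K = 7.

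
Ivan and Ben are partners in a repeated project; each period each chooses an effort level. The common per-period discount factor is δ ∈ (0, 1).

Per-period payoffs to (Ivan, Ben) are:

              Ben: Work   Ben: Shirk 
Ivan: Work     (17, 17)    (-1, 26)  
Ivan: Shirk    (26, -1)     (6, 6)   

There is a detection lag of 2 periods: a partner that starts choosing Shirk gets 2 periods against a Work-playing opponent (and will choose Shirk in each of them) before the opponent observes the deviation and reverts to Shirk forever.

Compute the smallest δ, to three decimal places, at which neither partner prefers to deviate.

0.671

Deviating for the 2 undetected periods gains 26−17 = 9 per period over cooperation, then loses 17−6 = 11 per period forever once punishment starts.
Gain: 9(1 + δ + … + δ^1); loss: 11·δ^2/(1−δ).
No profitable deviation ⇔ 9(1−δ^2) ≤ 11·δ^2, i.e. δ^2 ≥ 9/(9+11) = 9/20.
Hence δ ≥ (9/20)^(1/2) ≈ 0.671.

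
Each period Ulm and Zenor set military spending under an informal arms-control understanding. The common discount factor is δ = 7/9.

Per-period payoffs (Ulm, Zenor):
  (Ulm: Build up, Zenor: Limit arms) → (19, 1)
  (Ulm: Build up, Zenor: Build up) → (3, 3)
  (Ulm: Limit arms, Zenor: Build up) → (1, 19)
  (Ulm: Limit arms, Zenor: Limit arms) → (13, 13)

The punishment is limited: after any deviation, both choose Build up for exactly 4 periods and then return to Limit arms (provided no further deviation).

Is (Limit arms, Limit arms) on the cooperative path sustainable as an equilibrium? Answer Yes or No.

IC: δ+…+δ^4 ≥ (19−13)/(13−3) = 3/5.
At δ = 7/9: partial sum = 2.2192 ≥ 0.6000. Cooperation sustainable.

Yes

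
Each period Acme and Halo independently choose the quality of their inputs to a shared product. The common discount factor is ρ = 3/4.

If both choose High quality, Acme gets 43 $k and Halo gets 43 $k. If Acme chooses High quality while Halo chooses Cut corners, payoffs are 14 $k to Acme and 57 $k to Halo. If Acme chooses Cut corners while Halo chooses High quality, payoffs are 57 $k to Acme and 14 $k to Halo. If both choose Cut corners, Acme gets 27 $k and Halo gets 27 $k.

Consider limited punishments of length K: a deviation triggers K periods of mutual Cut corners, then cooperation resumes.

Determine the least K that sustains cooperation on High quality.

IC: ρ(1−ρ^K)/(1−ρ) ≥ (57−43)/(43−27) = 7/8.
With ρ = 3/4: need 1 − ρ^K ≥ 7/8·(1−3/4)/(3/4), i.e. ρ^K ≤ 0.7083.
Since (3/4)^1 = 0.7500 and (3/4)^2 = 0.5625, the smallest such K is 2.

2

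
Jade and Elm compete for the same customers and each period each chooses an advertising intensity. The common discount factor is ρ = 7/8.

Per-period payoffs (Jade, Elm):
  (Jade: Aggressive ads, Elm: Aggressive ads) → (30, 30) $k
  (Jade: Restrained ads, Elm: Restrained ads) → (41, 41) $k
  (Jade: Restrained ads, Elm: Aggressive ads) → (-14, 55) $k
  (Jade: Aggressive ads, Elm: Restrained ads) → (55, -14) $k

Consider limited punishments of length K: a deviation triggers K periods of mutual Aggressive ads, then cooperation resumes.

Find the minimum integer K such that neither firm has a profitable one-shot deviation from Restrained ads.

2

No profitable deviation requires (41−30)(ρ+…+ρ^K) ≥ 55−41, i.e. ρ+…+ρ^K ≥ 14/11 ≈ 1.2727.
With ρ = 7/8, the partial sums are K=1: 0.8750, K=2: 1.6406.
K = 2 is the first length at which the sum reaches 1.2727.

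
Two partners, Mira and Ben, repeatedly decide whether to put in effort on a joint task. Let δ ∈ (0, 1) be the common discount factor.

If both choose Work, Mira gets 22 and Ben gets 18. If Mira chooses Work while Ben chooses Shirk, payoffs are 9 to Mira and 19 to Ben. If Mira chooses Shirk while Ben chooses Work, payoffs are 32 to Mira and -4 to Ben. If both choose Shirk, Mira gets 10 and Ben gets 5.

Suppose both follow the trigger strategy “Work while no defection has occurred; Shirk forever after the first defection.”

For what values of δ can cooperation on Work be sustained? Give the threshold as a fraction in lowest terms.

5/11

For Mira: deviation gain 32−22 = 10, per-period punishment loss 22−10 = 12. IC gives δ ≥ 10/22 = 5/11.
For Ben: gain 1, loss 13 per period, so δ ≥ 1/14.
The tighter constraint is Mira's, so cooperation needs δ ≥ 5/11.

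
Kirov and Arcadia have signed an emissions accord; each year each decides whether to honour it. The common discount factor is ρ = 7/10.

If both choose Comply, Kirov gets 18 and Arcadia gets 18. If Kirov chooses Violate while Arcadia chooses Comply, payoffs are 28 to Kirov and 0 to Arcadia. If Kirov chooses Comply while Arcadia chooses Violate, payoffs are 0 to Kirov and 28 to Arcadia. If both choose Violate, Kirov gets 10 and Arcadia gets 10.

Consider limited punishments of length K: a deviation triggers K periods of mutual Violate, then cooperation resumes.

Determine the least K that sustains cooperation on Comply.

3

IC: ρ(1−ρ^K)/(1−ρ) ≥ (28−18)/(18−10) = 5/4.
With ρ = 7/10: need 1 − ρ^K ≥ 5/4·(1−7/10)/(7/10), i.e. ρ^K ≤ 0.4643.
Since (7/10)^2 = 0.4900 and (7/10)^3 = 0.3430, the smallest such K is 3.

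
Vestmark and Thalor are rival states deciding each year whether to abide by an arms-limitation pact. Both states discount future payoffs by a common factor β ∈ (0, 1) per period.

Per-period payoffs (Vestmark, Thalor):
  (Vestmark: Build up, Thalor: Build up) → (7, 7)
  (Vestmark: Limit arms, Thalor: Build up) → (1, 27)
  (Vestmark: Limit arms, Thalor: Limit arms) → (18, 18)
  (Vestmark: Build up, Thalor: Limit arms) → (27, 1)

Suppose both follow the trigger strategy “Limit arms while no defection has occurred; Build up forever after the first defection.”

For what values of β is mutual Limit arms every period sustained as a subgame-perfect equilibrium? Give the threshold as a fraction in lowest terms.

9/20

18/(1−β) ≥ 27 + 7β/(1−β)
18 ≥ 27 − 20β
β ≥ 9/20.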